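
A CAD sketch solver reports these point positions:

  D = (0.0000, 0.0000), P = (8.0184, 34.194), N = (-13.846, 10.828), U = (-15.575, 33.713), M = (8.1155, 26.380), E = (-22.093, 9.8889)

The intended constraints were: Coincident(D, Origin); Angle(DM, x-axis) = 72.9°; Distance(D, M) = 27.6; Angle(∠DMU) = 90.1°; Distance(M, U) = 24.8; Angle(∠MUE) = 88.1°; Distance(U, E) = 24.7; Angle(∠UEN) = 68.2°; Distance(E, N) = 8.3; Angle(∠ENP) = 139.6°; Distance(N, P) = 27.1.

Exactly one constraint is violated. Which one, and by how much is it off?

Distance(N, P) = 27.1 — off by 4.90.

D = (0.00, 0.00) ✓; DM at 72.90° ✓; |DM| = 27.60 ✓; ∠DMU = 90.10° ✓; |MU| = 24.80 ✓; ∠MUE = 88.10° ✓; |UE| = 24.70 ✓; ∠UEN = 68.20° ✓; |EN| = 8.300 ✓; ∠ENP = 139.6° ✓; |NP| = 32.00 ✗.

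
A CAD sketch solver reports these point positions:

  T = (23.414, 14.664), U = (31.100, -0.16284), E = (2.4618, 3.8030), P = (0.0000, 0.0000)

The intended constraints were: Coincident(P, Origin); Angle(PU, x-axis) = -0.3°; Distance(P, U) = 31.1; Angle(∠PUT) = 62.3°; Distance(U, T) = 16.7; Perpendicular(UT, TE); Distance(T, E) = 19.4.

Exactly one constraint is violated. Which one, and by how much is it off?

Distance(T, E) = 19.4 — off by 4.20.

P = (0.00, 0.00) ✓; PU at -0.3000° ✓; |PU| = 31.10 ✓; ∠PUT = 62.30° ✓; |UT| = 16.70 ✓; ∠(UT, TE) = 90.00° ✓; |TE| = 23.60 ✗.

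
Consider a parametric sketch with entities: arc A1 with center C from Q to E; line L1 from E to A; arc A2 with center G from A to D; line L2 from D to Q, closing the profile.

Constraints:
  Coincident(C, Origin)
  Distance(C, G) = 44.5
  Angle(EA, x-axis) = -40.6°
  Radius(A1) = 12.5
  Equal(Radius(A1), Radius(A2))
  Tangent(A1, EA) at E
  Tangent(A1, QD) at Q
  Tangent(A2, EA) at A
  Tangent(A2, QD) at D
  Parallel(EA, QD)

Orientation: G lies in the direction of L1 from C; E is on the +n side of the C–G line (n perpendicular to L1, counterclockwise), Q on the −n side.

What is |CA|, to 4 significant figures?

46.22

The slot axis is L1's direction at -40.6°, so u = (cos -40.6°, sin -40.6°) = (0.7593, -0.6508) and n = (−sin -40.6°, cos -40.6°) = (0.6508, 0.7593). C is at the origin and G lies 44.5 along u from C, so G = 44.5·u = (33.79, -28.96). Tangency of A1 to both parallel lines with radius 12.5 puts E and Q at C ± 12.5·n: E = (8.135, 9.491), Q = (-8.135, -9.491). Equal radii place A and D the same way about G: A = G + 12.5·n = (41.92, -19.47), D = G − 12.5·n = (25.65, -38.45). Then |CA| = |A − C| = 46.22.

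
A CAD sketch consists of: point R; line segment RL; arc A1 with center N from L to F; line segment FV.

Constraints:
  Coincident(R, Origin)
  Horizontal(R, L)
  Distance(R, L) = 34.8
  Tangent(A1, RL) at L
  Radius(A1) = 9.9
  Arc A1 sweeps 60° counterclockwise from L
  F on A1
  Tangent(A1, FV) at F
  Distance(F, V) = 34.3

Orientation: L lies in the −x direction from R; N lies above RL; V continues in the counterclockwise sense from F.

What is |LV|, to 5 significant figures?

43.158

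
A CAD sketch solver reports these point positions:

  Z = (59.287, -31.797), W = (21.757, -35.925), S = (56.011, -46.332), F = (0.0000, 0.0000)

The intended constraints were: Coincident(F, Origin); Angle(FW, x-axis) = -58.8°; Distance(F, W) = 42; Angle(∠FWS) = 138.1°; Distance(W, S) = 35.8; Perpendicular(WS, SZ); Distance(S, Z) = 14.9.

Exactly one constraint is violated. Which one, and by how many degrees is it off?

Perpendicular(WS, SZ) — off by 4.20°.

F = (0.00, 0.00) ✓; FW at -58.80° ✓; |FW| = 42.00 ✓; ∠FWS = 138.1° ✓; |WS| = 35.80 ✓; ∠(WS, SZ) = 94.20° ✗; |SZ| = 14.90 ✓.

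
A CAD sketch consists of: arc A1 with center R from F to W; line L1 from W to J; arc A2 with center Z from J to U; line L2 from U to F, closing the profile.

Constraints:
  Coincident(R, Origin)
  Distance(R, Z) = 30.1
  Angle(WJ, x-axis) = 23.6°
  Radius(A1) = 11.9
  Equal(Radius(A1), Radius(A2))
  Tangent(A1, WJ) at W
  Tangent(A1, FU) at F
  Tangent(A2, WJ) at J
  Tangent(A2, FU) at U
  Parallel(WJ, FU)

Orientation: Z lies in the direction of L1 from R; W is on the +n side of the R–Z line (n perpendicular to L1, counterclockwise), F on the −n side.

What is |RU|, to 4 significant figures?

32.37

The slot axis is L1's direction at 23.6°, so u = (cos 23.6°, sin 23.6°) = (0.9164, 0.4003) and n = (−sin 23.6°, cos 23.6°) = (-0.4003, 0.9164). R is at the origin and Z lies 30.1 along u from R, so Z = 30.1·u = (27.58, 12.05). Tangency of A1 to both parallel lines with radius 11.9 puts W and F at R ± 11.9·n: W = (-4.764, 10.90), F = (4.764, -10.90). Equal radii place J and U the same way about Z: J = Z + 11.9·n = (22.82, 22.96), U = Z − 11.9·n = (32.35, 1.146). Then |RU| = |U − R| = 32.37.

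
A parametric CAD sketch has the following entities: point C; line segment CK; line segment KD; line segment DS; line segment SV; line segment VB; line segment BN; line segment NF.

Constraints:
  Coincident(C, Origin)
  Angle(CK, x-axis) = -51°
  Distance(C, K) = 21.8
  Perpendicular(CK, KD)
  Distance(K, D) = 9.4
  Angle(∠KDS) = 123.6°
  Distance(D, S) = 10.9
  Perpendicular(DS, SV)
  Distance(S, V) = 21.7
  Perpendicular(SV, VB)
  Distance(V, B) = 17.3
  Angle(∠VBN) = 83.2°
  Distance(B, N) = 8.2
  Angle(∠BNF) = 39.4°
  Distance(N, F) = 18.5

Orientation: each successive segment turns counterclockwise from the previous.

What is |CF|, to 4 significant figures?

12.51

C is at the origin; CK runs at -51.0° with length 21.8, so K = (13.72, -16.94). The perpendicularity gives KD at right angles to CK, so KD runs at 39.00°; with |KD| = 9.4, D = (21.02, -11.03). ∠KDS = 123.6° gives DS at 95.40° from the x-axis; with |DS| = 10.9, S = (20.00, -0.1745). The perpendicularity gives SV at right angles to DS, so SV runs at -174.6°; with |SV| = 21.7, V = (-1.605, -2.217). SV is perpendicular to VB, so VB runs at -84.60°; with |VB| = 17.3, B = (0.02296, -19.44). ∠VBN = 83.2° gives BN at 12.20° from the x-axis; with |BN| = 8.2, N = (8.038, -17.71). ∠BNF = 39.4° gives NF at 152.8° from the x-axis; with |NF| = 18.5, F = (-8.416, -9.251). Then |CF| = |F − C| = 12.51.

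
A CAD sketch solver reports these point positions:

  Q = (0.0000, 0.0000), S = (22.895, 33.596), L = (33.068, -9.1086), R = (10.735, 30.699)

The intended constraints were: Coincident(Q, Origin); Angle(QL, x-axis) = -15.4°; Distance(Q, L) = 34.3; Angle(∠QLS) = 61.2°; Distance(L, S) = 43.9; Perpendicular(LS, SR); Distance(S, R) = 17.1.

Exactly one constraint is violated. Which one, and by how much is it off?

Distance(S, R) = 17.1 — off by 4.60.

Q = (0.00, 0.00) ✓; QL at -15.40° ✓; |QL| = 34.30 ✓; ∠QLS = 61.20° ✓; |LS| = 43.90 ✓; ∠(LS, SR) = 90.00° ✓; |SR| = 12.50 ✗.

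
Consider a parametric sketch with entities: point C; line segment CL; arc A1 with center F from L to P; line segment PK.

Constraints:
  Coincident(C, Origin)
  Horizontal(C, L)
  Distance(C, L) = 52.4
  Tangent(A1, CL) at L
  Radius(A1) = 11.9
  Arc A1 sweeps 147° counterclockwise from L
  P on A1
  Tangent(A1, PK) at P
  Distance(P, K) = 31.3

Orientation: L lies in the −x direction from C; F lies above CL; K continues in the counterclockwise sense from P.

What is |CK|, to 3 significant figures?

82.0

C is at the origin; C and L share the same y with |CL| = 52.4 and L on the −x side, so L = (-52.4, 0.00). A1 meets CL tangentially, so FL is at right angles to CL, so F = L + (0, 11.9) = (-52.4, 11.9). On A1, L sits at bearing -90° from F; a 147° counterclockwise sweep puts P at bearing 57°, so P = F + 11.9·(cos 57°, sin 57°) = (-45.9, 21.9). The tangent condition forces FP to be normal to PK, so PK runs along (−sin 57°, cos 57°); with |PK| = 31.3, K = (-72.2, 38.9). Then |CK| = |K − C| = 82.0.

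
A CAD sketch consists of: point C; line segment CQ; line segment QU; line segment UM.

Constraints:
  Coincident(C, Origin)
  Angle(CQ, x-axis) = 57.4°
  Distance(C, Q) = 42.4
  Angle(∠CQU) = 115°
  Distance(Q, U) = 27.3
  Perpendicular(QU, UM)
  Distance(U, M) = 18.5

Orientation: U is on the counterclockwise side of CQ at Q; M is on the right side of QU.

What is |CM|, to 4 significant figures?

72.70

∠CQU = 115.0°, so QU runs at 57.4° + (180° − 115.0°) = 122.4° from the x-axis; with |QU| = 27.3, U = Q + 27.3·(cos 122.4°, sin 122.4°) = (8.216, 58.77). QU is perpendicular to UM; with |UM| = 18.5 on the right of QU, M = U + 18.5·(0.8443, 0.5358) = (23.84, 68.68). Then |CM| = |M − C| = 72.70.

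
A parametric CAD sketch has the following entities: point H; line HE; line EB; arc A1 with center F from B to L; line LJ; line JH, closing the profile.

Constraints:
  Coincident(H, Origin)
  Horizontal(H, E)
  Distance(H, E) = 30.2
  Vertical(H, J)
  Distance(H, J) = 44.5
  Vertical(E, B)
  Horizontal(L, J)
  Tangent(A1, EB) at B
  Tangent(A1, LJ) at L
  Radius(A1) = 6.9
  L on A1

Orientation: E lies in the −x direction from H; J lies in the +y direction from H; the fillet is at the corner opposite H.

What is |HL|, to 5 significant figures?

50.231

The virtual corner opposite H is at (-30.200, 44.500). A1 meets EB tangentially, so FB is at right angles to EB and A1 meets LJ tangentially, so FL is at right angles to LJ, with radius 6.9, so the center F sits 6.9 in from both sides at F = (-23.300, 37.600). That places the tangent points at B = (-30.200, 37.600) on EB and L = (-23.300, 44.500) on LJ. Then |HL| = |L − H| = 50.231.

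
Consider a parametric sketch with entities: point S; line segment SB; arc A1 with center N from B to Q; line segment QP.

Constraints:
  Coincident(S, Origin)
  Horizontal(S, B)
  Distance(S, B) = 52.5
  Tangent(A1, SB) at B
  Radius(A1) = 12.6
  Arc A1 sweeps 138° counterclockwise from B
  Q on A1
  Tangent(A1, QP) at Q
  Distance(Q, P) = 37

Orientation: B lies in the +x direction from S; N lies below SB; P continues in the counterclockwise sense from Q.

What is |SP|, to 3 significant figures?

85.5

S is at the origin; SB is horizontal with |SB| = 52.5 and B on the +x side, so B = (52.5, 0.00). Since A1 is tangent to SB there, NB ⟂ SB, so N = B + (0, -12.6) = (52.5, -12.6). On A1, B sits at bearing 90° from N; a 138° counterclockwise sweep puts Q at bearing 228°, so Q = N + 12.6·(cos 228°, sin 228°) = (44.1, -22.0). Since A1 is tangent to QP there, NQ ⟂ QP, so QP runs along (−sin 228°, cos 228°); with |QP| = 37.0, P = (71.6, -46.7). Then |SP| = |P − S| = 85.5.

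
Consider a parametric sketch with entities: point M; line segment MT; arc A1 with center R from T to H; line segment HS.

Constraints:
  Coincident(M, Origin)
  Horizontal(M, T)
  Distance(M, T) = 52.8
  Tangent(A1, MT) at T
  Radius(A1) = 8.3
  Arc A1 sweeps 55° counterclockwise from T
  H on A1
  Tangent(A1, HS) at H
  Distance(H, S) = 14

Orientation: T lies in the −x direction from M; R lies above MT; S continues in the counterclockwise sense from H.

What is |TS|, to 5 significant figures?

21.098

M is at the origin; M and T share the same y with |MT| = 52.8 and T on the −x side, so T = (-52.800, 0.0000). Tangency of A1 to MT means the radius RT is perpendicular to MT, so R = T + (0, 8.3) = (-52.800, 8.3000). On A1, T sits at bearing -90° from R; a 55° counterclockwise sweep puts H at bearing -35°, so H = R + 8.3·(cos -35°, sin -35°) = (-46.001, 3.5393). The tangent condition forces RH to be normal to HS, so HS runs along (−sin -35°, cos -35°); with |HS| = 14.0, S = (-37.971, 15.007). Then |TS| = |S − T| = 21.098.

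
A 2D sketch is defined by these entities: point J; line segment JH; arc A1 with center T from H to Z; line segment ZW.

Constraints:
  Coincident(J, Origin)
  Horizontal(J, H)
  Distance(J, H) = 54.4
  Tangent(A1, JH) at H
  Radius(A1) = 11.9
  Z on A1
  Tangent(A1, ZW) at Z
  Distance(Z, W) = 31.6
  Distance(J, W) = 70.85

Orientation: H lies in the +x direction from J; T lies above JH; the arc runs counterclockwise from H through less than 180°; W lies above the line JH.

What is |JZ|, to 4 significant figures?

67.47

Checks: |TZ| = 11.90 ✓; ∠(TZ, ZW) = 90.00° ✓; |ZW| = 31.60 ✓; |JW| = 70.85 ✓.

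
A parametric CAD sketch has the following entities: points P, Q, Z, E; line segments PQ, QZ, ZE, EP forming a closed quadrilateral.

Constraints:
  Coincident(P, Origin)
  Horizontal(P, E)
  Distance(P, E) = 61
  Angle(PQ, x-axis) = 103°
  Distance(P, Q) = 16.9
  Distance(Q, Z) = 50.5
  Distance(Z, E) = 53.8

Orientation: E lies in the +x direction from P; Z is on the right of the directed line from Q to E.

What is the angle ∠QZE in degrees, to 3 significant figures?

79.7°

P is at the origin; P and E share the same y with |PE| = 61.0 and E in +x, so E = (61.0, 0). PQ runs at 103.0° with |PQ| = 16.9, so Q = (-3.80, 16.5). Z is determined by |QZ| = 50.5 and |ZE| = 53.8 together: it lies at the intersection of circle(Q, 50.5) and circle(E, 53.8). With |QE| = 66.9, the foot of the radical line on QE is 30.9 from Q and the perpendicular offset is √(50.5² − 30.9²) = 40.0. Taking the right-of-QE solution: Z = (16.3, -29.9).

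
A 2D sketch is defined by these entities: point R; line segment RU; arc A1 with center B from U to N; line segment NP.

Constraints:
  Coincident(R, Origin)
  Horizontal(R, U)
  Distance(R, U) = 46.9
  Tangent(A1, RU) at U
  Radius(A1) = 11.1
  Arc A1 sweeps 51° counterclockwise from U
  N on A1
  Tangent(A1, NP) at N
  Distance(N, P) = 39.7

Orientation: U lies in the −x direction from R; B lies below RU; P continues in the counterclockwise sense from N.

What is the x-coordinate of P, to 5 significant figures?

-80.510

R is at the origin; RU is horizontal with |RU| = 46.9 and U on the −x side, so U = (-46.900, 0.0000). Tangency of A1 to RU means the radius BU is perpendicular to RU, so B = U + (0, -11.1) = (-46.900, -11.100). On A1, U sits at bearing 90° from B; a 51° counterclockwise sweep puts N at bearing 141°, so N = B + 11.1·(cos 141°, sin 141°) = (-55.526, -4.1145). The tangent condition forces BN to be normal to NP, so NP runs along (−sin 141°, cos 141°); with |NP| = 39.7, P = (-80.510, -34.967). So P.x = -80.510.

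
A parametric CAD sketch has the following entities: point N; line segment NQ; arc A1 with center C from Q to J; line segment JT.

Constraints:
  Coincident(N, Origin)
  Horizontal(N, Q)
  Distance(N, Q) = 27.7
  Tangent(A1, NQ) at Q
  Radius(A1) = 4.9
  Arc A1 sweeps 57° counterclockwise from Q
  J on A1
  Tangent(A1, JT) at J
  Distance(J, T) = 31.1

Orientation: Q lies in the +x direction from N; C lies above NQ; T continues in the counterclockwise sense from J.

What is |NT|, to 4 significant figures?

56.37

N is at the origin; N and Q share the same y with |NQ| = 27.7 and Q on the +x side, so Q = (27.70, 0.000). Tangency of A1 to NQ means the radius CQ is perpendicular to NQ, so C = Q + (0, 4.9) = (27.70, 4.900). On A1, Q sits at bearing -90° from C; a 57° counterclockwise sweep puts J at bearing -33°, so J = C + 4.9·(cos -33°, sin -33°) = (31.81, 2.231). A1 meets JT tangentially, so CJ is at right angles to JT, so JT runs along (−sin -33°, cos -33°); with |JT| = 31.1, T = (48.75, 28.31). Then |NT| = |T − N| = 56.37.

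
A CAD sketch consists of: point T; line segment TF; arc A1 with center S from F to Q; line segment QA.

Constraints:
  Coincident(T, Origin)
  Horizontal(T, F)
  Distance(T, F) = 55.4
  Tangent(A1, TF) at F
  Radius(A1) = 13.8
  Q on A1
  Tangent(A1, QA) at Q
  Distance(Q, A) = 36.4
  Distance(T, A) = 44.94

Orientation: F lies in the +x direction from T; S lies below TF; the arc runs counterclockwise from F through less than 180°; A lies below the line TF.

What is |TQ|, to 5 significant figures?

44.131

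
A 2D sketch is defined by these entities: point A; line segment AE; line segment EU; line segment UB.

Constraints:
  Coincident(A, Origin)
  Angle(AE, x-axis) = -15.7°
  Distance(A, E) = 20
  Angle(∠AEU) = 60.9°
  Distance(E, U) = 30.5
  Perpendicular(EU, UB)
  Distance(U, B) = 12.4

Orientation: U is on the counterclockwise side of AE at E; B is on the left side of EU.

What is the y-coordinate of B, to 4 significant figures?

21.38

A is at the origin; AE runs at -15.7° with length 20.0, so E = 20.0·(cos -15.7°, sin -15.7°) = (19.25, -5.412). ∠AEU = 60.9°, so EU runs at -15.7° + (180° − 60.9°) = 103.4° from the x-axis; with |EU| = 30.5, U = E + 30.5·(cos 103.4°, sin 103.4°) = (12.19, 24.26). EU is perpendicular to UB; with |UB| = 12.4 on the left of EU, B = U + 12.4·(-0.9728, -0.2317) = (0.1231, 21.38). So B.y = 21.38.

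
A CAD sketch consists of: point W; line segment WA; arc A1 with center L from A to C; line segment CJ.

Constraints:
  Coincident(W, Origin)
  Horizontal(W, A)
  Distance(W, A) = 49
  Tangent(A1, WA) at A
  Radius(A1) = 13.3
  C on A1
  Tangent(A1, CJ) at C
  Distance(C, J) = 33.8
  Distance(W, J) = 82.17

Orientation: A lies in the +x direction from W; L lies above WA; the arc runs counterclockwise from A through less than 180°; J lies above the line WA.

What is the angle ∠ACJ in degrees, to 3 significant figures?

142°

Checks: W = (0.00, 0.00) ✓; |LC| = 13.30 ✓; ∠(LC, CJ) = 90.00° ✓; |CJ| = 33.80 ✓; |WJ| = 82.17 ✓.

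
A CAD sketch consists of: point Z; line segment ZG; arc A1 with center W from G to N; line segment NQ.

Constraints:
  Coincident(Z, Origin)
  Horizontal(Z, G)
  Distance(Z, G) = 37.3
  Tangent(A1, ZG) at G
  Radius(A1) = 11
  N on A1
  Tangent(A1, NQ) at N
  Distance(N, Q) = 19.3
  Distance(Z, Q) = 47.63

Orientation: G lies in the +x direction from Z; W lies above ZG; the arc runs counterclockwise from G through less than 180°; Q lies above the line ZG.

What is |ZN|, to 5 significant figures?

49.319

Checks: |WN| = 11.00 ✓; ∠(WN, NQ) = 90.00° ✓; |NQ| = 19.30 ✓; |ZQ| = 47.63 ✓.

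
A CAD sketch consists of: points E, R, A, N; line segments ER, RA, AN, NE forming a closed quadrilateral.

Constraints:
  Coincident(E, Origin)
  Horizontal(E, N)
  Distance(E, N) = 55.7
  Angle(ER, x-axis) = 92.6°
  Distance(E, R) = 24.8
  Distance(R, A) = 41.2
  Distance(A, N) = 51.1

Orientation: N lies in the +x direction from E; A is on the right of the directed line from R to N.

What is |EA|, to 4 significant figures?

17.12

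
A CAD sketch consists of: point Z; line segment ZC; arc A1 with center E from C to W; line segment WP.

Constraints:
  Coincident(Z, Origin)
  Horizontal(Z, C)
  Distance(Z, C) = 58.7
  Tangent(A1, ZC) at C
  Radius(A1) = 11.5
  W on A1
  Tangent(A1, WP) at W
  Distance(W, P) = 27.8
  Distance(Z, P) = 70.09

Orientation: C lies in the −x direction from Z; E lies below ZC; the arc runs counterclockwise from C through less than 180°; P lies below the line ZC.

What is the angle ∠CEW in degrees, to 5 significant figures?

116.70°

Z is at the origin; ZC is horizontal with |ZC| = 58.7 and C on the −x side, so C = (-58.700, 0.0000). Since A1 is tangent to ZC there, EC ⟂ ZC, so E = C + (0, -11.5) = (-58.700, -11.500). Since EW ⟂ WP (tangency), |EP| = √(11.5² + 27.8²) = 30.085 regardless of where W sits on A1. So P lies on both circle(Z, 70.09) and circle(E, 30.085); the below-ZC intersection is P = (-56.481, -41.503). W is the foot of the tangent from P: W = (-68.974, -16.668).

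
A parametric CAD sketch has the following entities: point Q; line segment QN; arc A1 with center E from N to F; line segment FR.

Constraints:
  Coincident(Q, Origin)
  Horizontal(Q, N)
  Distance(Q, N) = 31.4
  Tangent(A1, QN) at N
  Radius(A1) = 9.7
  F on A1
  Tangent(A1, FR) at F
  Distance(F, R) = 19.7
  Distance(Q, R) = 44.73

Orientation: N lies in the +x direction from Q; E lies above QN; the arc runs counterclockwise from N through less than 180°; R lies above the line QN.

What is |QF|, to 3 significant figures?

42.5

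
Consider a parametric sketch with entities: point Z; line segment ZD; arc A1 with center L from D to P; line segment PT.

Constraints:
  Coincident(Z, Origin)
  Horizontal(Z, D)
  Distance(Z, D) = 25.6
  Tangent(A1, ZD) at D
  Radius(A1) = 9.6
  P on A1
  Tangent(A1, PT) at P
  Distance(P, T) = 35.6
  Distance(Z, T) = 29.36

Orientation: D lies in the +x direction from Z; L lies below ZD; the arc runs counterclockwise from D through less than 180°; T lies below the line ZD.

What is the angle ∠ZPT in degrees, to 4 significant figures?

55.48°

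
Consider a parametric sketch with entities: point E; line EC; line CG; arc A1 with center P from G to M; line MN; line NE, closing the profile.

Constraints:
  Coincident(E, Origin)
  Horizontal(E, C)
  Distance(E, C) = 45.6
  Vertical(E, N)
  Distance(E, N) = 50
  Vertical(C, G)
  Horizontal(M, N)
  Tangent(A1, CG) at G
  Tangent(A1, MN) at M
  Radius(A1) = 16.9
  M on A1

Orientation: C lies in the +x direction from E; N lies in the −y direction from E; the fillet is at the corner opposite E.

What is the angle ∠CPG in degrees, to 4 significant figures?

62.95°

E is at the origin; EC is horizontal with |EC| = 45.6 and C on the +x side, so C = (45.60, 0.000). EN is vertical with |EN| = 50.0 and N on the −y side, so N = (0.000, -50.00). The virtual corner opposite E is at (45.60, -50.00). A1 meets CG tangentially, so PG is at right angles to CG and tangency of A1 to MN means the radius PM is perpendicular to MN, with radius 16.9, so the center P sits 16.9 in from both sides at P = (28.70, -33.10). That places the tangent points at G = (45.60, -33.10) on CG and M = (28.70, -50.00) on MN. Then cos ∠CPG = PC·PG / (|PC||PG|), giving 62.95°.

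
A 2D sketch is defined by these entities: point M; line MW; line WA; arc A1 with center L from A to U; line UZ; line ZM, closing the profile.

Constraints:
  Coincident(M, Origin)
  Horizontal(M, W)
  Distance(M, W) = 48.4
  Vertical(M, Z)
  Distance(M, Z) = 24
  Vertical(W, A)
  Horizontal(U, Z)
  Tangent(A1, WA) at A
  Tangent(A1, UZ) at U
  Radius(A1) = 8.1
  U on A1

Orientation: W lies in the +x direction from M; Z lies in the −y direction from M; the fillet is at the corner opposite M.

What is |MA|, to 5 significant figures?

50.945

M is at the origin; MW is horizontal with |MW| = 48.4 and W on the +x side, so W = (48.400, 0.0000). MZ is vertical with |MZ| = 24.0 and Z on the −y side, so Z = (0.0000, -24.000). The virtual corner opposite M is at (48.400, -24.000). Tangency of A1 to WA means the radius LA is perpendicular to WA and A1 meets UZ tangentially, so LU is at right angles to UZ, with radius 8.1, so the center L sits 8.1 in from both sides at L = (40.300, -15.900). That places the tangent points at A = (48.400, -15.900) on WA and U = (40.300, -24.000) on UZ. Then |MA| = |A − M| = 50.945.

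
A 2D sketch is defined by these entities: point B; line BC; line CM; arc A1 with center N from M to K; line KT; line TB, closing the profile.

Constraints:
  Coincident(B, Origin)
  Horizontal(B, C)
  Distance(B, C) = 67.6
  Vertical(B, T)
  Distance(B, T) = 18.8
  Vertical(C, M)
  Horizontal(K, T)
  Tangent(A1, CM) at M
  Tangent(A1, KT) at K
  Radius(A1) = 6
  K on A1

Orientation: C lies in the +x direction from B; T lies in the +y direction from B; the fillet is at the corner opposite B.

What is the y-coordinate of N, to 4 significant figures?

12.80

B is at the origin; BC is horizontal with |BC| = 67.6 and C on the +x side, so C = (67.60, 0.000). BT is vertical with |BT| = 18.8 and T on the +y side, so T = (0.000, 18.80). The virtual corner opposite B is at (67.60, 18.80). Tangency of A1 to CM means the radius NM is perpendicular to CM and since A1 is tangent to KT there, NK ⟂ KT, with radius 6.0, so the center N sits 6.0 in from both sides at N = (61.60, 12.80). So N.y = 12.80.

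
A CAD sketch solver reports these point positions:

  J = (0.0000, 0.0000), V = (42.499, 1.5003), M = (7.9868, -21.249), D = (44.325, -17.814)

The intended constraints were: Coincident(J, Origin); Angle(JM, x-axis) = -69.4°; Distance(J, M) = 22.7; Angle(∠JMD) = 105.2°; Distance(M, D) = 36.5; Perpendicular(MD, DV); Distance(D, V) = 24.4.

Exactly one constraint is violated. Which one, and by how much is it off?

Distance(D, V) = 24.4 — off by 5.00.

J = (0.00, 0.00) ✓; JM at -69.40° ✓; |JM| = 22.70 ✓; ∠JMD = 105.2° ✓; |MD| = 36.50 ✓; ∠(MD, DV) = 90.00° ✓; |DV| = 19.40 ✗.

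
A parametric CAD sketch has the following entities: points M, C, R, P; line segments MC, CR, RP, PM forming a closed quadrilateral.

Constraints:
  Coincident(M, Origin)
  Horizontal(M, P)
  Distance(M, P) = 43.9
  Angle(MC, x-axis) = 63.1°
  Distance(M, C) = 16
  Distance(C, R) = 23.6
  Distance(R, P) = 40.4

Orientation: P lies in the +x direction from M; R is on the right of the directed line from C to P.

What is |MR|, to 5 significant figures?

10.247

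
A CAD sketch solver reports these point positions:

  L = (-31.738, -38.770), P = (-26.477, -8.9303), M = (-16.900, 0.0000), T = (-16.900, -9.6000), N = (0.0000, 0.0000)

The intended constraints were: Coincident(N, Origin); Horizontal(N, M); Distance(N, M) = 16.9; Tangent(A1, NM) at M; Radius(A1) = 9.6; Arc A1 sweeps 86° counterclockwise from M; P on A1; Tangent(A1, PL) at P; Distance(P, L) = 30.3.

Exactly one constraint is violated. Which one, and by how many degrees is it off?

Tangent(A1, PL) at P — off by 6.00°.

N = (0.00, 0.00) ✓; N.y = 0.00, M.y = 0.00 ✓; |NM| = 16.90 ✓; ∠(TM, MN) = 90.00° ✓; |TM| = 9.600 ✓; bearing(T→P) − bearing(T→M) = 86.00° ✓; |TP| = 9.600 ✓; ∠(TP, PL) = 96.00° ✗; |PL| = 30.30 ✓.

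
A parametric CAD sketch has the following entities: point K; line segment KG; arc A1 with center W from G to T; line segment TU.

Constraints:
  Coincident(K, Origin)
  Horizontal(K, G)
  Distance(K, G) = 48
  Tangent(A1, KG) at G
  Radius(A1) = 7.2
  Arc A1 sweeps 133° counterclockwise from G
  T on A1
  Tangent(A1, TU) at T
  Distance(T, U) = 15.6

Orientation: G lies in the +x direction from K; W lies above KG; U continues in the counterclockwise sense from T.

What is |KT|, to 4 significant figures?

54.63

Tangency of A1 to KG means the radius WG is perpendicular to KG, so W = G + (0, 7.2) = (48.00, 7.200). On A1, G sits at bearing -90° from W; a 133° counterclockwise sweep puts T at bearing 43°, so T = W + 7.2·(cos 43°, sin 43°) = (53.27, 12.11). Then |KT| = |T − K| = 54.63.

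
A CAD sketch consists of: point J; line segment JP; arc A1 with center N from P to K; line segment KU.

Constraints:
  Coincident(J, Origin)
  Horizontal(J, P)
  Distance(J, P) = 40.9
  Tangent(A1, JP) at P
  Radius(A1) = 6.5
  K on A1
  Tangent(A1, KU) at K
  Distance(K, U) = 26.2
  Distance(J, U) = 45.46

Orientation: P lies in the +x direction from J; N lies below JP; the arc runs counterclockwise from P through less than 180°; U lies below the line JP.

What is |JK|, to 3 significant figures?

34.9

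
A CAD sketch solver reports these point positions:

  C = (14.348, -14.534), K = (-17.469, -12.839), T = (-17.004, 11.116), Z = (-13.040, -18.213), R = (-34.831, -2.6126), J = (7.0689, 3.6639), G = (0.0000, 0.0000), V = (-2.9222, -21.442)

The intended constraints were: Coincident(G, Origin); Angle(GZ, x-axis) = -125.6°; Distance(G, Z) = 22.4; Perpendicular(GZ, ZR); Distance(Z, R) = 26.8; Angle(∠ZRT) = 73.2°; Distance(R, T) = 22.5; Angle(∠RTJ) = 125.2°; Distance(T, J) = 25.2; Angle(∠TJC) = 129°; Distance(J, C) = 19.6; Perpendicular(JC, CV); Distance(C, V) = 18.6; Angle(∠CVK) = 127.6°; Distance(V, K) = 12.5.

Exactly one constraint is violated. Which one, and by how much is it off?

Distance(V, K) = 12.5 — off by 4.40.

G = (0.00, 0.00) ✓; GZ at -125.6° ✓; |GZ| = 22.40 ✓; ∠(GZ, ZR) = 90.00° ✓; |ZR| = 26.80 ✓; ∠ZRT = 73.20° ✓; |RT| = 22.50 ✓; ∠RTJ = 125.2° ✓; |TJ| = 25.20 ✓; ∠TJC = 129.0° ✓; |JC| = 19.60 ✓; ∠(JC, CV) = 90.00° ✓; |CV| = 18.60 ✓; ∠CVK = 127.6° ✓; |VK| = 16.90 ✗.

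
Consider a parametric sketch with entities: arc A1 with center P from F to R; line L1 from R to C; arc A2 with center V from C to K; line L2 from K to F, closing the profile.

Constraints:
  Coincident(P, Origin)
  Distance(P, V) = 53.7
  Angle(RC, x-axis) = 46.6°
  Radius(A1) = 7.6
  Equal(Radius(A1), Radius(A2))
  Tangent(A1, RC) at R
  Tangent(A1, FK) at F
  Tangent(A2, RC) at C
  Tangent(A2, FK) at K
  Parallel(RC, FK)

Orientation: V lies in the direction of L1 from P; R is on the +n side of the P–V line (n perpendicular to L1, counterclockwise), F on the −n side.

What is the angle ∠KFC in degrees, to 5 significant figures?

15.804°

The slot axis is L1's direction at 46.6°, so u = (cos 46.6°, sin 46.6°) = (0.68709, 0.72657) and n = (−sin 46.6°, cos 46.6°) = (-0.72657, 0.68709). P is at the origin and V lies 53.7 along u from P, so V = 53.7·u = (36.897, 39.017). Tangency of A1 to both parallel lines with radius 7.6 puts R and F at P ± 7.6·n: R = (-5.5220, 5.2219), F = (5.5220, -5.2219). Equal radii place C and K the same way about V: C = V + 7.6·n = (31.375, 44.239), K = V − 7.6·n = (42.419, 33.795). Then cos ∠KFC = FK·FC / (|FK||FC|), giving 15.804°.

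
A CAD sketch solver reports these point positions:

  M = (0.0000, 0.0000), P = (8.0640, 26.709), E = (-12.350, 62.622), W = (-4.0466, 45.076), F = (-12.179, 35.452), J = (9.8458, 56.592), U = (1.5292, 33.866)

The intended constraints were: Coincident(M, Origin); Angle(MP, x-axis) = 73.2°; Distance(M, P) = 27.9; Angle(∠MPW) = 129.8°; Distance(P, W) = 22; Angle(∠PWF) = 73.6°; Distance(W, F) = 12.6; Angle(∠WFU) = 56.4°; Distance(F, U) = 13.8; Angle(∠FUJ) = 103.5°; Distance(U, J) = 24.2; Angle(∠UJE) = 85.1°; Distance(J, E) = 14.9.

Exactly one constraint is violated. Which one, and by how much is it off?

Distance(J, E) = 14.9 — off by 8.10.

M = (0.00, 0.00) ✓; MP at 73.20° ✓; |MP| = 27.90 ✓; ∠MPW = 129.8° ✓; |PW| = 22.00 ✓; ∠PWF = 73.60° ✓; |WF| = 12.60 ✓; ∠WFU = 56.40° ✓; |FU| = 13.80 ✓; ∠FUJ = 103.5° ✓; |UJ| = 24.20 ✓; ∠UJE = 85.10° ✓; |JE| = 23.00 ✗.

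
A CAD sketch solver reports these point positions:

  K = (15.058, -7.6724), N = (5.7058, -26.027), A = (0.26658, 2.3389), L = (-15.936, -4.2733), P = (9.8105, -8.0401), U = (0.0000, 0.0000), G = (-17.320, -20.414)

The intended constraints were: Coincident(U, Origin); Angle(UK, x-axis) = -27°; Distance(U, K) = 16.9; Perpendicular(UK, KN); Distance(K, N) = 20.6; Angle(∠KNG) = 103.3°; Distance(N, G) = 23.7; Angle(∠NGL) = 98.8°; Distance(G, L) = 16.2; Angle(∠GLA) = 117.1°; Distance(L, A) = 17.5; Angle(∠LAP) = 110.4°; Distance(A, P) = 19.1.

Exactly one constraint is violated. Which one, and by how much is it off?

Distance(A, P) = 19.1 — off by 5.00.

U = (0.00, 0.00) ✓; UK at -27.00° ✓; |UK| = 16.90 ✓; ∠(UK, KN) = 90.00° ✓; |KN| = 20.60 ✓; ∠KNG = 103.3° ✓; |NG| = 23.70 ✓; ∠NGL = 98.80° ✓; |GL| = 16.20 ✓; ∠GLA = 117.1° ✓; |LA| = 17.50 ✓; ∠LAP = 110.4° ✓; |AP| = 14.10 ✗.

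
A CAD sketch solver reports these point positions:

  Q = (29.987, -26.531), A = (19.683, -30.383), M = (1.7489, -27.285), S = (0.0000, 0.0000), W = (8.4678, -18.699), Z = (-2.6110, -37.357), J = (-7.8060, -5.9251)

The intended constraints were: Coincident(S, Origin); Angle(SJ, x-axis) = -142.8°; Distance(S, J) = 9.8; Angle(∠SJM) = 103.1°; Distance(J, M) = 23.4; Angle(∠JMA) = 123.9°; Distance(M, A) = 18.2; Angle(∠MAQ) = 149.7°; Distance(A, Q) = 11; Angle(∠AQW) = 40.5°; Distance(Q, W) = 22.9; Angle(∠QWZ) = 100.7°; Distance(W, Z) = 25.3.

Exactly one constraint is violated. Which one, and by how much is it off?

Distance(W, Z) = 25.3 — off by 3.60.

S = (0.00, 0.00) ✓; SJ at -142.8° ✓; |SJ| = 9.800 ✓; ∠SJM = 103.1° ✓; |JM| = 23.40 ✓; ∠JMA = 123.9° ✓; |MA| = 18.20 ✓; ∠MAQ = 149.7° ✓; |AQ| = 11.00 ✓; ∠AQW = 40.50° ✓; |QW| = 22.90 ✓; ∠QWZ = 100.7° ✓; |WZ| = 21.70 ✗.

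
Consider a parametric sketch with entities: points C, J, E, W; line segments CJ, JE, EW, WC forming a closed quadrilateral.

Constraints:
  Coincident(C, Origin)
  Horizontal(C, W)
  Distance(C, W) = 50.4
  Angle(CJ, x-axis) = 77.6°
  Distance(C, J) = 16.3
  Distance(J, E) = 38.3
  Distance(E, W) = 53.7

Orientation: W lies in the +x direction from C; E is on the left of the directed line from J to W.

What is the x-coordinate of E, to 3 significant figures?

25.2

C is at the origin; C and W share the same y with |CW| = 50.4 and W in +x, so W = (50.4, 0). CJ runs at 77.6° with |CJ| = 16.3, so J = (3.50, 15.9). E is determined by |JE| = 38.3 and |EW| = 53.7 together: it lies at the intersection of circle(J, 38.3) and circle(W, 53.7). With |JW| = 49.5, the foot of the radical line on JW is 10.5 from J and the perpendicular offset is √(38.3² − 10.5²) = 36.8. Taking the left-of-JW solution: E = (25.2, 47.4).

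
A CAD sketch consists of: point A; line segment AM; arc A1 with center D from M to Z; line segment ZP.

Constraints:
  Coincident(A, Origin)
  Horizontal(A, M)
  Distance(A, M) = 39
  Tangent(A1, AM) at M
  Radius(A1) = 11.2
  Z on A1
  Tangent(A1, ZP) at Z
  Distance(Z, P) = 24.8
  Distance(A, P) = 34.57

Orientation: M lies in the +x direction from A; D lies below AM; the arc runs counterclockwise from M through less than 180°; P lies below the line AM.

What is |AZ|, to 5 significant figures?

29.540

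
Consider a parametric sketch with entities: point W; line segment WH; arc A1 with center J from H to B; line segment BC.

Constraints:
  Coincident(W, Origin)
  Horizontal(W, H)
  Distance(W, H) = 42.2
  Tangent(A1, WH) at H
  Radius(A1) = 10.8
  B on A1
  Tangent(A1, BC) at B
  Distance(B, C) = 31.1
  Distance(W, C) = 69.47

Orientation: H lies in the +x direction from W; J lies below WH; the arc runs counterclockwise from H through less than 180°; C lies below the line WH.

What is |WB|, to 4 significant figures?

39.14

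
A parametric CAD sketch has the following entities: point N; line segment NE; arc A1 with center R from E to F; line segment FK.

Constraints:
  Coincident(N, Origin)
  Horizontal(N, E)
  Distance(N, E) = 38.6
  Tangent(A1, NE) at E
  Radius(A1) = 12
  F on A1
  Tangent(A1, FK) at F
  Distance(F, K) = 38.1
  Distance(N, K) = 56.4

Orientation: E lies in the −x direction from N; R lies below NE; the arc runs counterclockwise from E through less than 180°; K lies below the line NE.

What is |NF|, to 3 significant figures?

51.9

Checks: |RF| = 12.00 ✓; ∠(RF, FK) = 90.00° ✓; |FK| = 38.10 ✓; |NK| = 56.40 ✓.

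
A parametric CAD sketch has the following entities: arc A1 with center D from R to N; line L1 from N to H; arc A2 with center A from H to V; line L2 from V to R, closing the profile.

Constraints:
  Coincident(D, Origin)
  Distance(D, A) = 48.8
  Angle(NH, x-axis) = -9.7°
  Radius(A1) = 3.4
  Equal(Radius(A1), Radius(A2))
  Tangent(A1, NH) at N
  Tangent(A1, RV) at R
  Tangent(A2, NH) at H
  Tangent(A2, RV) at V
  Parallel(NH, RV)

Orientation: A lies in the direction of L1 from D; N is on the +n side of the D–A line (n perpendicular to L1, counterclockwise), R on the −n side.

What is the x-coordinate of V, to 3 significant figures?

47.5

Tangency of A1 to both parallel lines with radius 3.4 puts N and R at D ± 3.4·n: N = (0.573, 3.35), R = (-0.573, -3.35). Equal radii place H and V the same way about A: H = A + 3.4·n = (48.7, -4.87), V = A − 3.4·n = (47.5, -11.6). So V.x = 47.5.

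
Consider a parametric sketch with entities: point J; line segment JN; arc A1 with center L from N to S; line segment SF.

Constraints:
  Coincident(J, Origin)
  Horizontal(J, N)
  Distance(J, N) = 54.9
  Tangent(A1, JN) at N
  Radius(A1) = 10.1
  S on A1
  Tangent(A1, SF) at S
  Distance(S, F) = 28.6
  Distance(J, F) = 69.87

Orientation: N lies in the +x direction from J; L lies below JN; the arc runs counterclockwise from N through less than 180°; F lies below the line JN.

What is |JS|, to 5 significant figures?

47.773

J is at the origin; JN is horizontal with |JN| = 54.9 and N on the +x side, so N = (54.900, 0.0000). Since A1 is tangent to JN there, LN ⟂ JN, so L = N + (0, -10.1) = (54.900, -10.100). Since LS ⟂ SF (tangency), |LF| = √(10.1² + 28.6²) = 30.331 regardless of where S sits on A1. So F lies on both circle(J, 69.87) and circle(L, 30.331); the below-JN intersection is F = (57.037, -40.356). S is the foot of the tangent from F: S = (45.637, -14.126).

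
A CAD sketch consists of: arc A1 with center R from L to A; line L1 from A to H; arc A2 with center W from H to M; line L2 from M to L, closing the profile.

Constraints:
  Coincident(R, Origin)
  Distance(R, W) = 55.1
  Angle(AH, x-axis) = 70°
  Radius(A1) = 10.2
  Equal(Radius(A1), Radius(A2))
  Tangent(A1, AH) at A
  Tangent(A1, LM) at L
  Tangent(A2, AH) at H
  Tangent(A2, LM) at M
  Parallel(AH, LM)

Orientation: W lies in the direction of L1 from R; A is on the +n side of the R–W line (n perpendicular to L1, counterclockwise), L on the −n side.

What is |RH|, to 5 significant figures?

56.036

The slot axis is L1's direction at 70.0°, so u = (cos 70.0°, sin 70.0°) = (0.34202, 0.93969) and n = (−sin 70.0°, cos 70.0°) = (-0.93969, 0.34202). R is at the origin and W lies 55.1 along u from R, so W = 55.1·u = (18.845, 51.777). Tangency of A1 to both parallel lines with radius 10.2 puts A and L at R ± 10.2·n: A = (-9.5849, 3.4886), L = (9.5849, -3.4886). Equal radii place H and M the same way about W: H = W + 10.2·n = (9.2604, 55.266), M = W − 10.2·n = (28.430, 48.288). Then |RH| = |H − R| = 56.036.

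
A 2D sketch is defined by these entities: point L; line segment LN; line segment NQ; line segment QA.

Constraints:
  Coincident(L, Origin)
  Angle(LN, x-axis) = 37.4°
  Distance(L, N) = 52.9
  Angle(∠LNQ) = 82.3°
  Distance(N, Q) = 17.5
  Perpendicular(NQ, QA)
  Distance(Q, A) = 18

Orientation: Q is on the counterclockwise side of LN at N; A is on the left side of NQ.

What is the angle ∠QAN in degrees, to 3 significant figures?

44.2°

L is at the origin; LN runs at 37.4° with length 52.9, so N = 52.9·(cos 37.4°, sin 37.4°) = (42.0, 32.1). ∠LNQ = 82.3°, so NQ runs at 37.4° + (180° − 82.3°) = 135° from the x-axis; with |NQ| = 17.5, Q = N + 17.5·(cos 135°, sin 135°) = (29.6, 44.5). NQ ⟂ QA; with |QA| = 18.0 on the left of NQ, A = Q + 18.0·(-0.706, -0.708) = (16.9, 31.7). Then cos ∠QAN = AQ·AN / (|AQ||AN|), giving 44.2°.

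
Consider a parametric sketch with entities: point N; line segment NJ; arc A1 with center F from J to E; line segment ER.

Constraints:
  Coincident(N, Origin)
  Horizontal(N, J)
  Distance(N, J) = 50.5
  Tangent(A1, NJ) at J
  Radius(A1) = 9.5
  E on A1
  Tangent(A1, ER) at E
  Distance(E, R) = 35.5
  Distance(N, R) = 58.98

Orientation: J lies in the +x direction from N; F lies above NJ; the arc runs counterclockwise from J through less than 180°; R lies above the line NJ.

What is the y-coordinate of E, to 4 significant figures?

14.73

N is at the origin; N and J share the same y with |NJ| = 50.5 and J on the +x side, so J = (50.50, 0.000). A1 meets NJ tangentially, so FJ is at right angles to NJ, so F = J + (0, 9.5) = (50.50, 9.500). Since FE ⟂ ER (tangency), |FR| = √(9.5² + 35.5²) = 36.75 regardless of where E sits on A1. So R lies on both circle(N, 58.98) and circle(F, 36.75); the above-NJ intersection is R = (38.87, 44.36). E is the foot of the tangent from R: E = (58.43, 14.73).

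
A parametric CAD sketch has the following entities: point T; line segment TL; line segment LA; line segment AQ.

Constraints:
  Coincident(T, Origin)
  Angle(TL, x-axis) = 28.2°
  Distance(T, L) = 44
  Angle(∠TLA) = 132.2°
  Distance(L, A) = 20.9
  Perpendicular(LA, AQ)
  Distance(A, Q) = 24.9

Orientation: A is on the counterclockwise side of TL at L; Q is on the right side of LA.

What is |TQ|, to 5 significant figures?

76.495

∠TLA = 132.2°, so LA runs at 28.2° + (180° − 132.2°) = 76.000° from the x-axis; with |LA| = 20.9, A = L + 20.9·(cos 76.000°, sin 76.000°) = (43.834, 41.071). LA ⟂ AQ; with |AQ| = 24.9 on the right of LA, Q = A + 24.9·(0.97030, -0.24192) = (67.994, 35.048). Then |TQ| = |Q − T| = 76.495.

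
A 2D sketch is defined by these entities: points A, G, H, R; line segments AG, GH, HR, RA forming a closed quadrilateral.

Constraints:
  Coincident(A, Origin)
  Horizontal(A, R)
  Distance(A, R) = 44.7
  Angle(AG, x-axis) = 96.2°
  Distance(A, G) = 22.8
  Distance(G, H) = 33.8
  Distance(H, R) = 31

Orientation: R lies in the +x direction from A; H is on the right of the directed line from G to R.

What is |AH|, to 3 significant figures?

15.9

A is at the origin; A and R share the same y with |AR| = 44.7 and R in +x, so R = (44.7, 0). AG runs at 96.2° with |AG| = 22.8, so G = (-2.46, 22.7). H is determined by |GH| = 33.8 and |HR| = 31.0 together: it lies at the intersection of circle(G, 33.8) and circle(R, 31.0). With |GR| = 52.3, the foot of the radical line on GR is 27.9 from G and the perpendicular offset is √(33.8² − 27.9²) = 19.1. Taking the right-of-GR solution: H = (14.4, -6.62).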